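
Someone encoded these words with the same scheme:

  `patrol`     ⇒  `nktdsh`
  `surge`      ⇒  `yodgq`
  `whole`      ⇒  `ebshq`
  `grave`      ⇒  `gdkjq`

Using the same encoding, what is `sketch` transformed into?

ymqtab

p(15)→n(13) and a(0)→k(10) fit y≡21x+10 (mod 26); the inverse of 21 mod 26 is 5. Each letter's alphabet position (a=0..z=25) is mapped through 21·x+10 mod 26 — an affine cipher.
On sketch: s(18)→21·18+10≡24=y; k(10)→21·10+10≡12=m; e(4)→21·4+10≡16=q; t(19)→21·19+10≡19=t; c(2)→21·2+10≡0=a; h(7)→21·7+10≡1=b (all mod 26).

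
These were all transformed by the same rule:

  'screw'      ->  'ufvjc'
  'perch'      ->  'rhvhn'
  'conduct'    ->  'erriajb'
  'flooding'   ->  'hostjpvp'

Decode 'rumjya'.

In screw: s→u is +2, c→f is +3, r→v is +4, e→j is +5 — the shift increases by 1 each position. Each letter shifts forward by (position + 2), i.e. 2, 3, 4, … — the shift grows by one for each successive letter.
Decoding rumjya: r−2=p, u−3=r, m−4=i, j−5=e, y−6=s, a−7=t.

priest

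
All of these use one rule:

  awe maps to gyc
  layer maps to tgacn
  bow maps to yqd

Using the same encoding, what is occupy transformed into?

The output letters match the input read backwards, each shifted +2: awe reversed is ewa. Two steps: reverse the string, then apply a Caesar shift of +2.
Applying it to occupy: reverse → ypucco; then shift: y+2=a, p+2=r, u+2=w, c+2=e, c+2=e, o+2=q.

arweeq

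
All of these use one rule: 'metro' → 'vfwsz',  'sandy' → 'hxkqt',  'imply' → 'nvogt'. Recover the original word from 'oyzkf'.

phone

Each letter's alphabet position (a=0..z=25) is mapped through 15·x+23 mod 26 — an affine cipher.
Reversing it on oyzkf: o(14)→7·(14−23)≡15=p; y(24)→7·(24−23)≡7=h; z(25)→7·(25−23)≡14=o; k(10)→7·(10−23)≡13=n; f(5)→7·(5−23)≡4=e (all mod 26).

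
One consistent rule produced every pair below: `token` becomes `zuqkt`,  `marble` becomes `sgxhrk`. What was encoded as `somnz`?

might

This is a Caesar cipher with shift 6.
Reversing it on somnz: s−6=m, o−6=i, m−6=g, n−6=h, z−6=t.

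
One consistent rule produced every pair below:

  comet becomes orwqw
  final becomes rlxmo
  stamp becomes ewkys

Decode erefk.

south

The shifts repeat in a cycle of length 3: positions 0,1,… shift by +12, +3, +10, then the pattern repeats.
Undoing it on erefk: e−12=s, r−3=o, e−10=u, f−12=t, k−3=h.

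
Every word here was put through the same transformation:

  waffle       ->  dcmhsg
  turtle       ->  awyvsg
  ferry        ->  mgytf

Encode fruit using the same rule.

mtbka

Shifts by position in waffle: pos 0: w→d (+7), pos 1: a→c (+2), pos 2: f→m (+7), pos 3: f→h (+2) — repeating every 2. It's a Vigenère-style cipher with numeric key [7,2]: position i shifts by key[i mod 2].
For fruit: f+7=m, r+2=t, u+7=b, i+2=k, t+7=a.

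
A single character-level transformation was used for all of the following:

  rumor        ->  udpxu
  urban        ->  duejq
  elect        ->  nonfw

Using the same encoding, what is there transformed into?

The shift depends on letter class: consonant r→u is +3, but vowel u→d is +9. Two shifts are in play — +9 for a/e/i/o/u, +3 for every other letter.
For there: t(cons)+3=w, h(cons)+3=k, e(vowel)+9=n, r(cons)+3=u, e(vowel)+9=n.

wknun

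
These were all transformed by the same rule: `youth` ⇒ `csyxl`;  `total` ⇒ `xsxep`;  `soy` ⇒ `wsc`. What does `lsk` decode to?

hog

Compare letters: y→c is +4, o→s is +4, u→y is +4 — a constant shift. Each letter is shifted forward by 4 in the alphabet (a Caesar shift of +4).
Reversing it on lsk: l−4=h, s−4=o, k−4=g.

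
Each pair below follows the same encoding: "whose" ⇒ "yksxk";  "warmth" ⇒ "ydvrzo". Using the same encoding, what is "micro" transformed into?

olgwu

In whose: w→y is +2, h→k is +3, o→s is +4, s→x is +5 — the shift increases by 1 each position. The shift increases by 1 at each position, starting from +2: 2, 3, 4, ….
On micro: m+2=o, i+3=l, c+4=g, r+5=w, o+6=u.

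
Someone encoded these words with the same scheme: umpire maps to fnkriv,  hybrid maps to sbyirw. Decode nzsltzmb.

mahogany

Each pair mirrors across the alphabet (u↔f, m↔n, p↔k): positions sum to 25. This is the alphabet-reversal cipher (Atbash): a becomes z, b becomes y, etc.
Reversing it on nzsltzmb: n↔m, z↔a, s↔h, l↔o, t↔g, z↔a, m↔n, b↔y.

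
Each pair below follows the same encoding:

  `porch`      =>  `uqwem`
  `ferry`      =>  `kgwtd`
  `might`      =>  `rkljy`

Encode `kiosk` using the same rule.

Shifts by position in porch: pos 0: p→u (+5), pos 1: o→q (+2), pos 2: r→w (+5), pos 3: c→e (+2) — repeating every 2. The shifts repeat in a cycle of length 2: positions 0,1,… shift by +5, +2, then the pattern repeats.
On kiosk: k+5=p, i+2=k, o+5=t, s+2=u, k+5=p.

pktup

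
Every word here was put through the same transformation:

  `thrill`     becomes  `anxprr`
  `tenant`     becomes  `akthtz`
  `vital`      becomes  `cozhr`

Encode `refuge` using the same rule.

yklbmk

Shifts by position in thrill: pos 0: t→a (+7), pos 1: h→n (+6), pos 2: r→x (+6), pos 3: i→p (+7), pos 4: l→r (+6), pos 5: l→r (+6) — repeating every 3. The shifts repeat in a cycle of length 3: positions 0,1,… shift by +7, +6, +6, then the pattern repeats.
On refuge: r+7=y, e+6=k, f+6=l, u+7=b, g+6=m, e+6=k.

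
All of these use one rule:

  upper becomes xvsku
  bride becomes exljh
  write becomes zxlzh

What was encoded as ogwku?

later

It's a Vigenère-style cipher with numeric key [3,6]: position i shifts by key[i mod 2].
Undoing it on ogwku: o−3=l, g−6=a, w−3=t, k−6=e, u−3=r.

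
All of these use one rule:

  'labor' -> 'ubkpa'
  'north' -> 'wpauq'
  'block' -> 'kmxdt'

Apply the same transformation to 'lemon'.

A repeating key of period 2 is used — shifts +9, +1 over and over.
On lemon: l+9=u, e+1=f, m+9=v, o+1=p, n+9=w.

ufvpw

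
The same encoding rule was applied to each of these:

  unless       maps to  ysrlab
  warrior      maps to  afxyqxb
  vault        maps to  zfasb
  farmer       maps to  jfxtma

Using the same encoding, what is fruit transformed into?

In unless: u→y is +4, n→s is +5, l→r is +6, e→l is +7 — the shift increases by 1 each position. Each letter shifts forward by (position + 4), i.e. 4, 5, 6, … — the shift grows by one for each successive letter.
On fruit: f+4=j, r+5=w, u+6=a, i+7=p, t+8=b.

jwapb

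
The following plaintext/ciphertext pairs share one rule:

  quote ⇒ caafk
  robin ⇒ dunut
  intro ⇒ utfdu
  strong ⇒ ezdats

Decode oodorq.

circle

A repeating key of period 3 is used — shifts +12, +6, +12 over and over.
Decoding oodorq: o−12=c, o−6=i, d−12=r, o−12=c, r−6=l, q−12=e.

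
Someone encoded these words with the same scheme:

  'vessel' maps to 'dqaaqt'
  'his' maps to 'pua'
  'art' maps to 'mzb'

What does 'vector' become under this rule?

dqkbaz

The shift depends on letter class: consonant v→d is +8, but vowel e→q is +12. Vowels shift forward by 12 and consonants shift forward by 8.
On vector: v(cons)+8=d, e(vowel)+12=q, c(cons)+8=k, t(cons)+8=b, o(vowel)+12=a, r(cons)+8=z.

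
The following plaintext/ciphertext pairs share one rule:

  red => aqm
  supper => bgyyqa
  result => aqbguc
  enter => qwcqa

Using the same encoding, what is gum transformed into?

pgv

The shift depends on letter class: consonant r→a is +9, but vowel e→q is +12. The rule splits by letter class: vowels +12, consonants +9.
For gum: g(cons)+9=p, u(vowel)+12=g, m(cons)+9=v.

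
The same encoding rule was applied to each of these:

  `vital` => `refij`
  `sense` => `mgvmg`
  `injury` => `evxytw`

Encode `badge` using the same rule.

binsg

v(21)→r(17) and i(8)→e(4) fit y≡19x+8 (mod 26); the inverse of 19 mod 26 is 11. Treating letters as 0–25, the rule is x ↦ 19x + 8 (mod 26).
On badge: b(1)→19·1+8≡1=b; a(0)→19·0+8≡8=i; d(3)→19·3+8≡13=n; g(6)→19·6+8≡18=s; e(4)→19·4+8≡6=g (all mod 26).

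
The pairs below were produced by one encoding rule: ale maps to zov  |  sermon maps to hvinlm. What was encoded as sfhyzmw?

husband

Each pair mirrors across the alphabet (a↔z, l↔o, e↔v): positions sum to 25. This is the alphabet-reversal cipher (Atbash): a becomes z, b becomes y, etc.
Decoding sfhyzmw: s↔h, f↔u, h↔s, y↔b, z↔a, m↔n, w↔d.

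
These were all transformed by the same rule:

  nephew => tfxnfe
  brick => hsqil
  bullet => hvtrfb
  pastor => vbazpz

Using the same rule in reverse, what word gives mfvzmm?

gentle

Shifts by position in nephew: pos 0: n→t (+6), pos 1: e→f (+1), pos 2: p→x (+8), pos 3: h→n (+6), pos 4: e→f (+1), pos 5: w→e (+8) — repeating every 3. The shifts repeat in a cycle of length 3: positions 0,1,… shift by +6, +1, +8, then the pattern repeats.
Decoding mfvzmm: m−6=g, f−1=e, v−8=n, z−6=t, m−1=l, m−8=e.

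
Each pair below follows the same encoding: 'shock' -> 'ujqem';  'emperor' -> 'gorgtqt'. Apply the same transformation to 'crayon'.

etcaqp

Compare letters: s→u is +2, h→j is +2, o→q is +2 — a constant shift. This is a Caesar cipher with shift 2.
On crayon: c+2=e, r+2=t, a+2=c, y+2=a, o+2=q, n+2=p.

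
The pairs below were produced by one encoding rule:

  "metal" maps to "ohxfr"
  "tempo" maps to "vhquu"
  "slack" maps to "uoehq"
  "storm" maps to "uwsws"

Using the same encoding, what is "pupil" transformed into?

rxtnr

In metal: m→o is +2, e→h is +3, t→x is +4, a→f is +5 — the shift increases by 1 each position. Letter i (0-indexed) is shifted by i+2, so successive shifts are 2, 3, 4, ….
For pupil: p+2=r, u+3=x, p+4=t, i+5=n, l+6=r.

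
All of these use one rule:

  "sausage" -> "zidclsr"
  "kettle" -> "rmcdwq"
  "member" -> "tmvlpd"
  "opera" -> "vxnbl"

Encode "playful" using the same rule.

wtjiqgy

In sausage: s→z is +7, a→i is +8, u→d is +9, s→c is +10 — the shift increases by 1 each position. Letter i (0-indexed) is shifted by i+7, so successive shifts are 7, 8, 9, ….
For playful: p+7=w, l+8=t, a+9=j, y+10=i, f+11=q, u+12=g, l+13=y.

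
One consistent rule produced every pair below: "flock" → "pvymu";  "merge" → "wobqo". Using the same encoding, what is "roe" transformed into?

Compare letters: f→p is +10, l→v is +10, o→y is +10 — a constant shift. Each letter is shifted forward by 10 in the alphabet (a Caesar shift of +10).
Applying it to roe: r+10=b, o+10=y, e+10=o.

byo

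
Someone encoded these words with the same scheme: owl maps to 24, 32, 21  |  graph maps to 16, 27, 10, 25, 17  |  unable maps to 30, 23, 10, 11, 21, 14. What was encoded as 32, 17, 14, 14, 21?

Each letter is replaced by its alphabet position (a=1..z=26) + 9.
Undoing it on 32, 17, 14, 14, 21: 32→(32−9)÷1=23=w, 17→(17−9)÷1=8=h, 14→(14−9)÷1=5=e, 14→(14−9)÷1=5=e, 21→(21−9)÷1=12=l.

wheel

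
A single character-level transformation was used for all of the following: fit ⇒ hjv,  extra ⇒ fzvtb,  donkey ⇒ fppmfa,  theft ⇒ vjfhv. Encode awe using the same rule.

The shift depends on letter class: consonant f→h is +2, but vowel i→j is +1. The rule splits by letter class: vowels +1, consonants +2.
Applying it to awe: a(vowel)+1=b, w(cons)+2=y, e(vowel)+1=f.

byf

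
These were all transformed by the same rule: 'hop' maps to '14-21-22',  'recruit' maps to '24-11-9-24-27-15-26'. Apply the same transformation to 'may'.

19-7-31

h is letter #8 and maps to 14: an offset of 6. The number is (letter's place in the alphabet, a=1) + 6.
On may: m=13→19, a=1→7, y=25→31.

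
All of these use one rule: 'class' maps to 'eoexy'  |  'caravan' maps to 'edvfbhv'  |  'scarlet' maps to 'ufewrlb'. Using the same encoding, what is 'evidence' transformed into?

gymikukn

In class: c→e is +2, l→o is +3, a→e is +4, s→x is +5 — the shift increases by 1 each position. The shift increases by 1 at each position, starting from +2: 2, 3, 4, ….
On evidence: e+2=g, v+3=y, i+4=m, d+5=i, e+6=k, n+7=u, c+8=k, e+9=n.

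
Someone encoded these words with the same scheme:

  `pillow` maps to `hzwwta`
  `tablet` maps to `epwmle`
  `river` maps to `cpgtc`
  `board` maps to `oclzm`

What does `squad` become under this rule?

olfbd

Two steps: reverse the string, then apply a Caesar shift of +11.
Applying it to squad: reverse → dauqs; then shift: d+11=o, a+11=l, u+11=f, q+11=b, s+11=d.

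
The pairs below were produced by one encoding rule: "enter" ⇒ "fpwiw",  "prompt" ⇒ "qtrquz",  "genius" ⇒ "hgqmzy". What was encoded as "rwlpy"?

quilt

In enter: e→f is +1, n→p is +2, t→w is +3, e→i is +4 — the shift increases by 1 each position. Each letter shifts forward by (position + 1), i.e. 1, 2, 3, … — the shift grows by one for each successive letter.
Reversing it on rwlpy: r−1=q, w−2=u, l−3=i, p−4=l, y−5=t.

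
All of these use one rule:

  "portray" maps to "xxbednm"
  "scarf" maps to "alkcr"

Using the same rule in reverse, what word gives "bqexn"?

thumb

In portray: p→x is +8, o→x is +9, r→b is +10, t→e is +11 — the shift increases by 1 each position. Each letter shifts forward by (position + 8), i.e. 8, 9, 10, … — the shift grows by one for each successive letter.
Decoding bqexn: b−8=t, q−9=h, e−10=u, x−11=m, n−12=b.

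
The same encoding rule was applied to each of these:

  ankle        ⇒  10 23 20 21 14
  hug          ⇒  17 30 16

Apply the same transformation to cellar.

12 14 21 21 10 27

a is letter #1 and maps to 10: an offset of 9. The number is (letter's place in the alphabet, a=1) + 9.
For cellar: c=3→12, e=5→14, l=12→21, l=12→21, a=1→10, r=18→27.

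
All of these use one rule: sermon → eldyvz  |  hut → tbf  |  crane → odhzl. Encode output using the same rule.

The shift depends on letter class: consonant s→e is +12, but vowel e→l is +7. Vowels shift forward by 7 and consonants shift forward by 12.
Applying it to output: o(vowel)+7=v, u(vowel)+7=b, t(cons)+12=f, p(cons)+12=b, u(vowel)+7=b, t(cons)+12=f.

vbfbbf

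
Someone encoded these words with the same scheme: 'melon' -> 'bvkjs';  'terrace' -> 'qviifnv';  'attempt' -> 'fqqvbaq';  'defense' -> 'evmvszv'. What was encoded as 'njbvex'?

comedy

m(12)→b(1) and e(4)→v(21) fit y≡17x+5 (mod 26); the inverse of 17 mod 26 is 23. Each letter's alphabet position (a=0..z=25) is mapped through 17·x+5 mod 26 — an affine cipher.
Reversing it on njbvex: n(13)→23·(13−5)≡2=c; j(9)→23·(9−5)≡14=o; b(1)→23·(1−5)≡12=m; v(21)→23·(21−5)≡4=e; e(4)→23·(4−5)≡3=d; x(23)→23·(23−5)≡24=y (all mod 26).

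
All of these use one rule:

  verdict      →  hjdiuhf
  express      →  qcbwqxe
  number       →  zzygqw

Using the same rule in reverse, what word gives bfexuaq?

It's a Vigenère-style cipher with numeric key [12,5]: position i shifts by key[i mod 2].
Undoing it on bfexuaq: b−12=p, f−5=a, e−12=s, x−5=s, u−12=i, a−5=v, q−12=e.

passive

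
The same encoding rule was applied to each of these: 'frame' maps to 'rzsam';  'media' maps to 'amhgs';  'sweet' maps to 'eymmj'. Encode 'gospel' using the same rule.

f(5)→r(17) and r(17)→z(25) fit y≡5x+18 (mod 26); the inverse of 5 mod 26 is 21. This is an affine cipher: with a=0,…,z=25, each position x becomes (5x+18) mod 26.
On gospel: g(6)→5·6+18≡22=w; o(14)→5·14+18≡10=k; s(18)→5·18+18≡4=e; p(15)→5·15+18≡15=p; e(4)→5·4+18≡12=m; l(11)→5·11+18≡21=v (all mod 26).

wkepmv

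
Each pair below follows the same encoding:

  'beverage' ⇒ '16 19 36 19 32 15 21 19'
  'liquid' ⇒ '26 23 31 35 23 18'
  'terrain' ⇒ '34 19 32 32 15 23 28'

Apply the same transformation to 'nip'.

b is letter #2 and maps to 16: an offset of 14. Each letter is replaced by its alphabet position (a=1..z=26) + 14.
On nip: n=14→28, i=9→23, p=16→30.

28 23 30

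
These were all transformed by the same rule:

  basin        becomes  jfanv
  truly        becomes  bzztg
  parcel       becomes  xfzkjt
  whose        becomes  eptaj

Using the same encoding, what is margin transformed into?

ufzonv

Vowels shift forward by 5 and consonants shift forward by 8.
For margin: m(cons)+8=u, a(vowel)+5=f, r(cons)+8=z, g(cons)+8=o, i(vowel)+5=n, n(cons)+8=v.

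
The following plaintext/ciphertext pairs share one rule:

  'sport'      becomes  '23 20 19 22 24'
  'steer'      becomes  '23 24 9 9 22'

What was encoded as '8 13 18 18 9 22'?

s is letter #19 and maps to 23: an offset of 4. Each letter is replaced by its alphabet position (a=1..z=26) + 4.
Decoding 8 13 18 18 9 22: 8→(8−4)÷1=4=d, 13→(13−4)÷1=9=i, 18→(18−4)÷1=14=n, 18→(18−4)÷1=14=n, 9→(9−4)÷1=5=e, 22→(22−4)÷1=18=r.

dinner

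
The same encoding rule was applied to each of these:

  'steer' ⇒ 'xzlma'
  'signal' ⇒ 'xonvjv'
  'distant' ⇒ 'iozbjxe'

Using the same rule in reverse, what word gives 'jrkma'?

Letter i (0-indexed) is shifted by i+5, so successive shifts are 5, 6, 7, ….
Reversing it on jrkma: j−5=e, r−6=l, k−7=d, m−8=e, a−9=r.

elder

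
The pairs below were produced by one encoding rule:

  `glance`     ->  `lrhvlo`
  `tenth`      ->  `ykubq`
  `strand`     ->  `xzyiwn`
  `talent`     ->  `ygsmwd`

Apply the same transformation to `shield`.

In glance: g→l is +5, l→r is +6, a→h is +7, n→v is +8 — the shift increases by 1 each position. The shift increases by 1 at each position, starting from +5: 5, 6, 7, ….
On shield: s+5=x, h+6=n, i+7=p, e+8=m, l+9=u, d+10=n.

xnpmun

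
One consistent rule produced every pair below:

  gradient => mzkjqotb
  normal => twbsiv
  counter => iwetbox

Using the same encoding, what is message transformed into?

smcyiqk

Shifts by position in gradient: pos 0: g→m (+6), pos 1: r→z (+8), pos 2: a→k (+10), pos 3: d→j (+6), pos 4: i→q (+8), pos 5: e→o (+10) — repeating every 3. A repeating key of period 3 is used — shifts +6, +8, +10 over and over.
On message: m+6=s, e+8=m, s+10=c, s+6=y, a+8=i, g+10=q, e+6=k.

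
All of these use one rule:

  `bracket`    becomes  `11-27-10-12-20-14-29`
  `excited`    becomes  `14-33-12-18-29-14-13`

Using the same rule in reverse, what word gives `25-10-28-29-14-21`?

pastel

b is letter #2 and maps to 11: an offset of 9. Each letter is replaced by its alphabet position (a=1..z=26) + 9.
Decoding 25-10-28-29-14-21: 25→(25−9)÷1=16=p, 10→(10−9)÷1=1=a, 28→(28−9)÷1=19=s, 29→(29−9)÷1=20=t, 14→(14−9)÷1=5=e, 21→(21−9)÷1=12=l.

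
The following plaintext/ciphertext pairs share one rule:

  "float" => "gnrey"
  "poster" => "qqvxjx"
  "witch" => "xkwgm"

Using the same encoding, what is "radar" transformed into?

In float: f→g is +1, l→n is +2, o→r is +3, a→e is +4 — the shift increases by 1 each position. Each letter shifts forward by (position + 1), i.e. 1, 2, 3, … — the shift grows by one for each successive letter.
On radar: r+1=s, a+2=c, d+3=g, a+4=e, r+5=w.

scgew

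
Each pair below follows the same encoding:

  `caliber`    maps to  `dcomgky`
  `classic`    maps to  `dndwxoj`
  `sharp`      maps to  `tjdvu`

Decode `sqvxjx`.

In caliber: c→d is +1, a→c is +2, l→o is +3, i→m is +4 — the shift increases by 1 each position. Each letter shifts forward by (position + 1), i.e. 1, 2, 3, … — the shift grows by one for each successive letter.
Reversing it on sqvxjx: s−1=r, q−2=o, v−3=s, x−4=t, j−5=e, x−6=r.

roster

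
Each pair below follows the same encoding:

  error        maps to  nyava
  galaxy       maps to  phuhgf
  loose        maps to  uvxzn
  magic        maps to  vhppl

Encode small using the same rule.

Shifts by position in error: pos 0: e→n (+9), pos 1: r→y (+7), pos 2: r→a (+9), pos 3: o→v (+7) — repeating every 2. The shifts repeat in a cycle of length 2: positions 0,1,… shift by +9, +7, then the pattern repeats.
For small: s+9=b, m+7=t, a+9=j, l+7=s, l+9=u.

btjsu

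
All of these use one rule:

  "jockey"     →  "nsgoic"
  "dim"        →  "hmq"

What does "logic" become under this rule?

pskmg

It's a constant shift of +4 (ROT4).
On logic: l+4=p, o+4=s, g+4=k, i+4=m, c+4=g.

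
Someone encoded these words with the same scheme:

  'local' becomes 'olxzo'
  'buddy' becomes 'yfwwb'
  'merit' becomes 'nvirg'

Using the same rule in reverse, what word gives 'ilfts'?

rough

Each pair mirrors across the alphabet (l↔o, o↔l, c↔x): positions sum to 25. Letters are reflected about the middle of the alphabet (position → 25−position): Atbash.
Decoding ilfts: i↔r, l↔o, f↔u, t↔g, s↔h.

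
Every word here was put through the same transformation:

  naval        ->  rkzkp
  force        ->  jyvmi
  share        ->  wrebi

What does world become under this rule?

Shifts by position in naval: pos 0: n→r (+4), pos 1: a→k (+10), pos 2: v→z (+4), pos 3: a→k (+10) — repeating every 2. It's a Vigenère-style cipher with numeric key [4,10]: position i shifts by key[i mod 2].
For world: w+4=a, o+10=y, r+4=v, l+10=v, d+4=h.

ayvvh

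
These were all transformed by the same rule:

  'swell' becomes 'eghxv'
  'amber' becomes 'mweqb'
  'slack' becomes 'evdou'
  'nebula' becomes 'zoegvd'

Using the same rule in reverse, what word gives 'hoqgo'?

Shifts by position in swell: pos 0: s→e (+12), pos 1: w→g (+10), pos 2: e→h (+3), pos 3: l→x (+12), pos 4: l→v (+10) — repeating every 3. The shifts repeat in a cycle of length 3: positions 0,1,… shift by +12, +10, +3, then the pattern repeats.
Reversing it on hoqgo: h−12=v, o−10=e, q−3=n, g−12=u, o−10=e.

venue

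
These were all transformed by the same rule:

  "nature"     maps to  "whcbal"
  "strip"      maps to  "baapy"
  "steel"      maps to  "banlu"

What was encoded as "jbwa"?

aunt

It's a Vigenère-style cipher with numeric key [9,7]: position i shifts by key[i mod 2].
Decoding jbwa: j−9=a, b−7=u, w−9=n, a−7=t.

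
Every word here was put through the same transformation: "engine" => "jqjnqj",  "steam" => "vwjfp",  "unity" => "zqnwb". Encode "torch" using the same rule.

The shift depends on letter class: consonant n→q is +3, but vowel e→j is +5. Two shifts are in play — +5 for a/e/i/o/u, +3 for every other letter.
On torch: t(cons)+3=w, o(vowel)+5=t, r(cons)+3=u, c(cons)+3=f, h(cons)+3=k.

wtufk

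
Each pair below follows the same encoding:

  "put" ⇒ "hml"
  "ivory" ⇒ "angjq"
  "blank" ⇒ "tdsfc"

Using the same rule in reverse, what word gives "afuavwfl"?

Compare letters: p→h is +18, u→m is +18, t→l is +18 — a constant shift. It's a constant shift of +18 (ROT18).
Undoing it on afuavwfl: a−18=i, f−18=n, u−18=c, a−18=i, v−18=d, w−18=e, f−18=n, l−18=t.

incident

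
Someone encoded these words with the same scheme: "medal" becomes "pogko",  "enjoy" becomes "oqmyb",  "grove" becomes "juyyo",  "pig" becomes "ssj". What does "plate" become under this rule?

The shift depends on letter class: consonant m→p is +3, but vowel e→o is +10. The rule splits by letter class: vowels +10, consonants +3.
For plate: p(cons)+3=s, l(cons)+3=o, a(vowel)+10=k, t(cons)+3=w, e(vowel)+10=o.

sokwo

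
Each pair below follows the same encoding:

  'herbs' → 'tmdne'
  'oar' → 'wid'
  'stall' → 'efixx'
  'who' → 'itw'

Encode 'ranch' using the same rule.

dizot

The shift depends on letter class: consonant h→t is +12, but vowel e→m is +8. The rule splits by letter class: vowels +8, consonants +12.
Applying it to ranch: r(cons)+12=d, a(vowel)+8=i, n(cons)+12=z, c(cons)+12=o, h(cons)+12=t.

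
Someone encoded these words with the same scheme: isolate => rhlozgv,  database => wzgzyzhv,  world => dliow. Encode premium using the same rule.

kivnrfn

Each pair mirrors across the alphabet (i↔r, s↔h, o↔l): positions sum to 25. This is the alphabet-reversal cipher (Atbash): a becomes z, b becomes y, etc.
Applying it to premium: p↔k, r↔i, e↔v, m↔n, i↔r, u↔f, m↔n.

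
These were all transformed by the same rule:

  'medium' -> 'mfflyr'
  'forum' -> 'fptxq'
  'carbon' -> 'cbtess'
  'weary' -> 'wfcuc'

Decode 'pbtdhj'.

parade

In medium: m→m is +0, e→f is +1, d→f is +2, i→l is +3 — the shift increases by 1 each position. Each letter shifts forward by its position index (0, 1, 2, …) — the shift grows by one for each successive letter.
Reversing it on pbtdhj: p−0=p, b−1=a, t−2=r, d−3=a, h−4=d, j−5=e.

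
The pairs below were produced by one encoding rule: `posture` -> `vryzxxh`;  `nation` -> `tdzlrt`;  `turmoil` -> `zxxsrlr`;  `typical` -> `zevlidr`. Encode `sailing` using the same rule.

ydlrltm

Two shifts are in play — +3 for a/e/i/o/u, +6 for every other letter.
For sailing: s(cons)+6=y, a(vowel)+3=d, i(vowel)+3=l, l(cons)+6=r, i(vowel)+3=l, n(cons)+6=t, g(cons)+6=m.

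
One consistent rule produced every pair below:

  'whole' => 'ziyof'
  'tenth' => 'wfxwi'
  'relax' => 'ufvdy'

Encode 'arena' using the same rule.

Shifts by position in whole: pos 0: w→z (+3), pos 1: h→i (+1), pos 2: o→y (+10), pos 3: l→o (+3), pos 4: e→f (+1) — repeating every 3. The shifts repeat in a cycle of length 3: positions 0,1,… shift by +3, +1, +10, then the pattern repeats.
For arena: a+3=d, r+1=s, e+10=o, n+3=q, a+1=b.

dsoqb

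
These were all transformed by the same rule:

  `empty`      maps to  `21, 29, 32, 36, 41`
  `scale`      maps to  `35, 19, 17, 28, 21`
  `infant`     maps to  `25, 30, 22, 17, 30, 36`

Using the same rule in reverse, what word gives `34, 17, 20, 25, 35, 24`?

e is letter #5 and maps to 21: an offset of 16. Letters become their 1-based position plus 16 (so a→17, b→18, …).
Reversing it on 34, 17, 20, 25, 35, 24: 34→(34−16)÷1=18=r, 17→(17−16)÷1=1=a, 20→(20−16)÷1=4=d, 25→(25−16)÷1=9=i, 35→(35−16)÷1=19=s, 24→(24−16)÷1=8=h.

radish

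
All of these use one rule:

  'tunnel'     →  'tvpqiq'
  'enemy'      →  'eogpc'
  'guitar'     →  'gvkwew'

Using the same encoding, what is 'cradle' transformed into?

cscgpj

In tunnel: t→t is +0, u→v is +1, n→p is +2, n→q is +3 — the shift increases by 1 each position. Letter i (0-indexed) is shifted by i+0, so successive shifts are 0, 1, 2, ….
On cradle: c+0=c, r+1=s, a+2=c, d+3=g, l+4=p, e+5=j.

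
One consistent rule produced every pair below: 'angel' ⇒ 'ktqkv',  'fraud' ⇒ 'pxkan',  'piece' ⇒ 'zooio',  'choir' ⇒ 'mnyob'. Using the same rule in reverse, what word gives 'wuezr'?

mouth

The shifts repeat in a cycle of length 2: positions 0,1,… shift by +10, +6, then the pattern repeats.
Undoing it on wuezr: w−10=m, u−6=o, e−10=u, z−6=t, r−10=h.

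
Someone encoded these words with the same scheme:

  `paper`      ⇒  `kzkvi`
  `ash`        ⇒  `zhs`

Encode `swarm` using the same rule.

hdzin

Each pair mirrors across the alphabet (p↔k, a↔z, p↔k): positions sum to 25. Each letter is replaced by its mirror in the alphabet: a↔z, b↔y, c↔x, and so on (the Atbash cipher).
Applying it to swarm: s↔h, w↔d, a↔z, r↔i, m↔n.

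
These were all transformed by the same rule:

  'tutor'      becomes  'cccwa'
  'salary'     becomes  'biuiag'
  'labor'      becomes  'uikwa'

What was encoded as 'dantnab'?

useless

The shifts repeat in a cycle of length 2: positions 0,1,… shift by +9, +8, then the pattern repeats.
Undoing it on dantnab: d−9=u, a−8=s, n−9=e, t−8=l, n−9=e, a−8=s, b−9=s.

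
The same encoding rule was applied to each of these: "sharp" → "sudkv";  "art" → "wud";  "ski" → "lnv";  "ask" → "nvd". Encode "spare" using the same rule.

The output letters match the input read backwards, each shifted +3: sharp reversed is prahs. The word is reversed, then every letter is shifted forward by 3.
Applying it to spare: reverse → eraps; then shift: e+3=h, r+3=u, a+3=d, p+3=s, s+3=v.

hudsv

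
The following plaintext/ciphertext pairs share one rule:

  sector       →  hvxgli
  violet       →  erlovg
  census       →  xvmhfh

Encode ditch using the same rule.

wrgxs

Letters are reflected about the middle of the alphabet (position → 25−position): Atbash.
Applying it to ditch: d↔w, i↔r, t↔g, c↔x, h↔s.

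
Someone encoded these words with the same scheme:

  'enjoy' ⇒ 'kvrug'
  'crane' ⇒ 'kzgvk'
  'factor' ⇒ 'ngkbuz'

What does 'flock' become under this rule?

The shift depends on letter class: consonant n→v is +8, but vowel e→k is +6. Vowels shift forward by 6 and consonants shift forward by 8.
Applying it to flock: f(cons)+8=n, l(cons)+8=t, o(vowel)+6=u, c(cons)+8=k, k(cons)+8=s.

ntuks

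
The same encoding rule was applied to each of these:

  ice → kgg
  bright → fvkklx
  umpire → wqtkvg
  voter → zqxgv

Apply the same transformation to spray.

The shift depends on letter class: consonant c→g is +4, but vowel i→k is +2. Vowels shift forward by 2 and consonants shift forward by 4.
On spray: s(cons)+4=w, p(cons)+4=t, r(cons)+4=v, a(vowel)+2=c, y(cons)+4=c.

wtvcc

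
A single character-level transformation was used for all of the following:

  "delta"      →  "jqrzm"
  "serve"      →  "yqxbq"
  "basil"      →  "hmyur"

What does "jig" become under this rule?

The shift depends on letter class: consonant d→j is +6, but vowel e→q is +12. Two shifts are in play — +12 for a/e/i/o/u, +6 for every other letter.
On jig: j(cons)+6=p, i(vowel)+12=u, g(cons)+6=m.

pum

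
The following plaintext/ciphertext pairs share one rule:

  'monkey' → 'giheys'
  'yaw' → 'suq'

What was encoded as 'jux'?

pad

Every letter moves 20 places later in the alphabet, wrapping around z→a.
Undoing it on jux: j−20=p, u−20=a, x−20=d.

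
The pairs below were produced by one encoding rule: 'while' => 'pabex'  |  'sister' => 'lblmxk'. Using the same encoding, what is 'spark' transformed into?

Compare letters: w→p is +19, h→a is +19, i→b is +19 — a constant shift. Every letter moves 19 places later in the alphabet, wrapping around z→a.
For spark: s+19=l, p+19=i, a+19=t, r+19=k, k+19=d.

litkd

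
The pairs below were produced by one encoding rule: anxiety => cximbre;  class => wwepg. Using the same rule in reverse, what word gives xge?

act

The output letters match the input read backwards, each shifted +4: anxiety reversed is yteixna. Two steps: reverse the string, then apply a Caesar shift of +4.
Reversing it on xge: shift back: x−4=t, g−4=c, e−4=a → tca; then reverse → act.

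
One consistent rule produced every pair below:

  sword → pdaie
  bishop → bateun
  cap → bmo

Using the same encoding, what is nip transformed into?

buz

The output letters match the input read backwards, each shifted +12: sword reversed is drows. Read the word backwards and shift each letter +12.
Applying it to nip: reverse → pin; then shift: p+12=b, i+12=u, n+12=z.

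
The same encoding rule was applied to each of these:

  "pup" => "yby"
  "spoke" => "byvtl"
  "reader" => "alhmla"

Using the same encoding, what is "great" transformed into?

The shift depends on letter class: consonant p→y is +9, but vowel u→b is +7. Two shifts are in play — +7 for a/e/i/o/u, +9 for every other letter.
For great: g(cons)+9=p, r(cons)+9=a, e(vowel)+7=l, a(vowel)+7=h, t(cons)+9=c.

palhc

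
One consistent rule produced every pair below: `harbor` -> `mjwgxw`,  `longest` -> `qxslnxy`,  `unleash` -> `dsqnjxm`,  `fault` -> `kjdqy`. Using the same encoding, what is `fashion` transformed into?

kjxmrxs

The shift depends on letter class: consonant h→m is +5, but vowel a→j is +9. Vowels shift forward by 9 and consonants shift forward by 5.
Applying it to fashion: f(cons)+5=k, a(vowel)+9=j, s(cons)+5=x, h(cons)+5=m, i(vowel)+9=r, o(vowel)+9=x, n(cons)+5=s.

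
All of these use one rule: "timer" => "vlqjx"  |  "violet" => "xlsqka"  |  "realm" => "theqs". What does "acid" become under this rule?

cfmi

In timer: t→v is +2, i→l is +3, m→q is +4, e→j is +5 — the shift increases by 1 each position. Each letter shifts forward by (position + 2), i.e. 2, 3, 4, … — the shift grows by one for each successive letter.
Applying it to acid: a+2=c, c+3=f, i+4=m, d+5=i.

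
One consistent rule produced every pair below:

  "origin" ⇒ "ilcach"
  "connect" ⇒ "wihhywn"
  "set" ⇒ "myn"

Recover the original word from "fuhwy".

lance

Compare letters: o→i is +20, r→l is +20, i→c is +20 — a constant shift. This is a Caesar cipher with shift 20.
Undoing it on fuhwy: f−20=l, u−20=a, h−20=n, w−20=c, y−20=e.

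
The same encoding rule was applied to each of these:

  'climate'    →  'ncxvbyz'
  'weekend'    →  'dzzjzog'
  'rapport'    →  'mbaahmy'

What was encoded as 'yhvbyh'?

tomato

c(2)→n(13) and l(11)→c(2) fit y≡19x+1 (mod 26); the inverse of 19 mod 26 is 11. This is an affine cipher: with a=0,…,z=25, each position x becomes (19x+1) mod 26.
Decoding yhvbyh: y(24)→11·(24−1)≡19=t; h(7)→11·(7−1)≡14=o; v(21)→11·(21−1)≡12=m; b(1)→11·(1−1)≡0=a; y(24)→11·(24−1)≡19=t; h(7)→11·(7−1)≡14=o (all mod 26).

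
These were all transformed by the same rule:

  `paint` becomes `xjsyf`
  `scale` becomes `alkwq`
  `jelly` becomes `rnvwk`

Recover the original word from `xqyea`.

photo

In paint: p→x is +8, a→j is +9, i→s is +10, n→y is +11 — the shift increases by 1 each position. Each letter shifts forward by (position + 8), i.e. 8, 9, 10, … — the shift grows by one for each successive letter.
Undoing it on xqyea: x−8=p, q−9=h, y−10=o, e−11=t, a−12=o.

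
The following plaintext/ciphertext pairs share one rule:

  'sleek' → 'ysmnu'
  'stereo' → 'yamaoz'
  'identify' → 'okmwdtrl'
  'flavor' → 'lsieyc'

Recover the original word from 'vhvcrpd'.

panther

In sleek: s→y is +6, l→s is +7, e→m is +8, e→n is +9 — the shift increases by 1 each position. The shift increases by 1 at each position, starting from +6: 6, 7, 8, ….
Decoding vhvcrpd: v−6=p, h−7=a, v−8=n, c−9=t, r−10=h, p−11=e, d−12=r.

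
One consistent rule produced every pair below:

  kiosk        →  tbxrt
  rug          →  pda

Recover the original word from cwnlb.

Two steps: reverse the string, then apply a Caesar shift of +9.
Reversing it on cwnlb: shift back: c−9=t, w−9=n, n−9=e, l−9=c, b−9=s → tnecs; then reverse → scent.

scent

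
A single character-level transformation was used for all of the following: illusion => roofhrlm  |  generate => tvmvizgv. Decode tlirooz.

Each pair mirrors across the alphabet (i↔r, l↔o, l↔o): positions sum to 25. Each letter is replaced by its mirror in the alphabet: a↔z, b↔y, c↔x, and so on (the Atbash cipher).
Undoing it on tlirooz: t↔g, l↔o, i↔r, r↔i, o↔l, o↔l, z↔a.

gorilla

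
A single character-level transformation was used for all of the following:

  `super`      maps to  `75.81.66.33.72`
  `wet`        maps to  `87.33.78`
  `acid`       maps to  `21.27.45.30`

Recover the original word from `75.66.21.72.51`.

Each letter becomes 3×(its alphabet position, a=1..z=26) + 18.
Reversing it on 75.66.21.72.51: 75→(75−18)÷3=19=s, 66→(66−18)÷3=16=p, 21→(21−18)÷3=1=a, 72→(72−18)÷3=18=r, 51→(51−18)÷3=11=k.

spark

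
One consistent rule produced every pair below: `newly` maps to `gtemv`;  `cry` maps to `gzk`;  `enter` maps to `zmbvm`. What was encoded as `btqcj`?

Read the word backwards and shift each letter +8.
Decoding btqcj: shift back: b−8=t, t−8=l, q−8=i, c−8=u, j−8=b → tliub; then reverse → built.

built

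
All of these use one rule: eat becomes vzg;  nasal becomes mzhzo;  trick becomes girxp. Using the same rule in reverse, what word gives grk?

Each pair mirrors across the alphabet (e↔v, a↔z, t↔g): positions sum to 25. Letters are reflected about the middle of the alphabet (position → 25−position): Atbash.
Reversing it on grk: g↔t, r↔i, k↔p.

tip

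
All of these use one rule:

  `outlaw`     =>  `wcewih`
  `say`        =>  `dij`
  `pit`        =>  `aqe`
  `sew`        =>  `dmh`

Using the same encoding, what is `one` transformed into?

wym

The shift depends on letter class: consonant t→e is +11, but vowel o→w is +8. Two shifts are in play — +8 for a/e/i/o/u, +11 for every other letter.
For one: o(vowel)+8=w, n(cons)+11=y, e(vowel)+8=m.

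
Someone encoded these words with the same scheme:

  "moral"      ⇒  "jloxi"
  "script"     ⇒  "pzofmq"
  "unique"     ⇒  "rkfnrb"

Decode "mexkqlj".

phantom

Compare letters: m→j is +23, o→l is +23, r→o is +23 — a constant shift. Every letter moves 23 places later in the alphabet, wrapping around z→a.
Decoding mexkqlj: m−23=p, e−23=h, x−23=a, k−23=n, q−23=t, l−23=o, j−23=m.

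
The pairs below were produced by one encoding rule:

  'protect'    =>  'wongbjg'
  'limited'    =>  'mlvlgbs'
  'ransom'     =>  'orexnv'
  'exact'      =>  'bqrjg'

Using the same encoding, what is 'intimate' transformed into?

p(15)→w(22) and r(17)→o(14) fit y≡9x+17 (mod 26); the inverse of 9 mod 26 is 3. Each letter's alphabet position (a=0..z=25) is mapped through 9·x+17 mod 26 — an affine cipher.
For intimate: i(8)→9·8+17≡11=l; n(13)→9·13+17≡4=e; t(19)→9·19+17≡6=g; i(8)→9·8+17≡11=l; m(12)→9·12+17≡21=v; a(0)→9·0+17≡17=r; t(19)→9·19+17≡6=g; e(4)→9·4+17≡1=b (all mod 26).

leglvrgb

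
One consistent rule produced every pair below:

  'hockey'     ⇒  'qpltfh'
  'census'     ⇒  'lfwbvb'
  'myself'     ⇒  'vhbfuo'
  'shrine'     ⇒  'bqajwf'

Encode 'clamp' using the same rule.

Vowels shift forward by 1 and consonants shift forward by 9.
For clamp: c(cons)+9=l, l(cons)+9=u, a(vowel)+1=b, m(cons)+9=v, p(cons)+9=y.

lubvy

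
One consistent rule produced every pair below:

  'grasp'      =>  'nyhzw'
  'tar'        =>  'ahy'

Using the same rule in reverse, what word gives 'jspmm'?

This is a Caesar cipher with shift 7.
Decoding jspmm: j−7=c, s−7=l, p−7=i, m−7=f, m−7=f.

cliff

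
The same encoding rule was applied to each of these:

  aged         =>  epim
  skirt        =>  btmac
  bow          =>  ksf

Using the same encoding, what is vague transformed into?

Two shifts are in play — +4 for a/e/i/o/u, +9 for every other letter.
Applying it to vague: v(cons)+9=e, a(vowel)+4=e, g(cons)+9=p, u(vowel)+4=y, e(vowel)+4=i.

eepyi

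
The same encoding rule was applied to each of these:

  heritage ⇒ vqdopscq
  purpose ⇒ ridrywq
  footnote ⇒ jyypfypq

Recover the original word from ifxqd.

h(7)→v(21) and e(4)→q(16) fit y≡19x+18 (mod 26); the inverse of 19 mod 26 is 11. Each letter's alphabet position (a=0..z=25) is mapped through 19·x+18 mod 26 — an affine cipher.
Reversing it on ifxqd: i(8)→11·(8−18)≡20=u; f(5)→11·(5−18)≡13=n; x(23)→11·(23−18)≡3=d; q(16)→11·(16−18)≡4=e; d(3)→11·(3−18)≡17=r (all mod 26).

under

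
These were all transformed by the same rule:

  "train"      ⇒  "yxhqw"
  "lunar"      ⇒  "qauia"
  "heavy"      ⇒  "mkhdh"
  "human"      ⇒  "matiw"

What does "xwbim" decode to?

squad

In train: t→y is +5, r→x is +6, a→h is +7, i→q is +8 — the shift increases by 1 each position. Each letter shifts forward by (position + 5), i.e. 5, 6, 7, … — the shift grows by one for each successive letter.
Reversing it on xwbim: x−5=s, w−6=q, b−7=u, i−8=a, m−9=d.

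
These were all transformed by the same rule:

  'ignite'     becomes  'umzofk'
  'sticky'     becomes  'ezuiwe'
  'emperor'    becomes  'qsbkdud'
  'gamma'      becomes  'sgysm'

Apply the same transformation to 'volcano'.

Shifts by position in ignite: pos 0: i→u (+12), pos 1: g→m (+6), pos 2: n→z (+12), pos 3: i→o (+6) — repeating every 2. It's a Vigenère-style cipher with numeric key [12,6]: position i shifts by key[i mod 2].
Applying it to volcano: v+12=h, o+6=u, l+12=x, c+6=i, a+12=m, n+6=t, o+12=a.

huximta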